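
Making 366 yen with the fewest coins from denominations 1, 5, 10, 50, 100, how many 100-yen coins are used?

366 = 3×100 + 1×50 + 1×10 + 1×5 + 1×1
Count of 100: 3

3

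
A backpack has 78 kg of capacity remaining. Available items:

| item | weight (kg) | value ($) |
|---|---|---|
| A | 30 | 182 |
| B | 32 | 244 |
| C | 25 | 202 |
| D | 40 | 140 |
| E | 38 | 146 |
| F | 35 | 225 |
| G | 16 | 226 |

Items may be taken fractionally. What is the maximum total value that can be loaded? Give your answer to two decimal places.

Sort by value per unit weight and fill in that order.
Ratios (sorted): G 14.12, C 8.08, B 7.62, F 6.43, A 6.07, E 3.84, D 3.50
take G (16 @ 226); take C (25 @ 202); take B (32 @ 244); take 5/35 of F → 32.14. Capacity used 78/78.
Total value = 704.14

704.14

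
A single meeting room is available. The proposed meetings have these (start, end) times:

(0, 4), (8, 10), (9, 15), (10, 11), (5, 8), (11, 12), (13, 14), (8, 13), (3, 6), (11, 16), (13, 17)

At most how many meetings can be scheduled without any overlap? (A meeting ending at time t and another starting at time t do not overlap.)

6

Sorted by end: (0,4)  (3,6)  (5,8)  (8,10)  (10,11)  (11,12)  (8,13)  (13,14)  (9,15)  (11,16)  (13,17)
take (0,4); skip (3,6); take (5,8); take (8,10); take (10,11); take (11,12); take (13,14); skip (9,15); skip (13,17).
Selected 6 meetings.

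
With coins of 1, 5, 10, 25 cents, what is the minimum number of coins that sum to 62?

Use the largest denomination that fits, subtract, and repeat.
62 − 2×25→12 − 1×10→2 − 2×1→0
Total coins = 2 + 1 + 2 = 5

5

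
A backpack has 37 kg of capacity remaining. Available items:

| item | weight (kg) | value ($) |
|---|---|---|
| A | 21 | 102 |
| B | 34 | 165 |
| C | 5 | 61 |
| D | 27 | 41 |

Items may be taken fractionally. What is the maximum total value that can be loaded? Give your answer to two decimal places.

Ratios (sorted): C 12.20, A 4.86, B 4.85, D 1.52
take C (5 @ 61); take A (21 @ 102); take 11/34 of B → 53.38. Capacity used 37/37.
Total value = 216.38

216.38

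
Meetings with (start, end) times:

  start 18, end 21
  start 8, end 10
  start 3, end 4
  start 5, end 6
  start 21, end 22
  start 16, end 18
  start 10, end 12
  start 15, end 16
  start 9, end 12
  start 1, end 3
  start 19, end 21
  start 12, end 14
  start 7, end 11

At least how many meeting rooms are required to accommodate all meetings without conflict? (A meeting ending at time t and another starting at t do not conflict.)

starts: [1, 3, 5, 7, 8, 9, 10, 12, 15, 16, 18, 19, 21]
ends:   [3, 4, 6, 10, 11, 12, 12, 14, 16, 18, 21, 21, 22]
s1→1 e3→0 s3→1 e4→0 s5→1 e6→0 s7→1 s8→2 s9→3  — peak 3.

3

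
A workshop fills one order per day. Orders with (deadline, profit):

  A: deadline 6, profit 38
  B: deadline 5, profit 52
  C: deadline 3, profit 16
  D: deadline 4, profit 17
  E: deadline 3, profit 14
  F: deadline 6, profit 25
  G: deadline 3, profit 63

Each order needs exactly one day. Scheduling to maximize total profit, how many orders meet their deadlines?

6

Take jobs in profit order; each goes to the latest open slot no later than its deadline.
By profit: G(d3,63), B(d5,52), A(d6,38), F(d6,25), D(d4,17), C(d3,16), E(d3,14)
G→slot 3; B→slot 5; A→slot 6; F→slot 4; D→slot 2; C→slot 1; E skipped.
6 of 7 scheduled.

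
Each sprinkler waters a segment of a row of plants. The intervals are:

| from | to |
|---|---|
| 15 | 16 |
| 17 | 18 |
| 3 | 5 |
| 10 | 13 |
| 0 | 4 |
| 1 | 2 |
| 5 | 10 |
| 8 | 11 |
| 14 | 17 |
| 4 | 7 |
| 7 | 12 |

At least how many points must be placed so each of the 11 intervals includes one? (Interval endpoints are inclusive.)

Process intervals by earliest right end; each time one isn't hit yet, stab at its right endpoint.
By right end: [1,2]  [0,4]  [3,5]  [4,7]  [5,10]  [8,11]  [7,12]  [10,13]  [15,16]  [14,17]  [17,18]
[1,2] uncovered → point at 2; [3,5] uncovered → point at 5; [8,11] uncovered → point at 11; [15,16] uncovered → point at 16; [17,18] uncovered → point at 18.
Points: 2, 5, 11, 16, 18 (5 total).

5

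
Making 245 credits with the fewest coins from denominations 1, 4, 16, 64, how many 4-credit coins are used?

1

245 = 3×64 + 3×16 + 1×4 + 1×1
Count of 4: 1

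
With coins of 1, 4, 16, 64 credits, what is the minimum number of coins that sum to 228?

Greedy: take as many of the largest coin as possible, then repeat with the remainder.
228 = 3×64 + 2×16 + 1×4
Total coins = 3 + 2 + 1 = 6

6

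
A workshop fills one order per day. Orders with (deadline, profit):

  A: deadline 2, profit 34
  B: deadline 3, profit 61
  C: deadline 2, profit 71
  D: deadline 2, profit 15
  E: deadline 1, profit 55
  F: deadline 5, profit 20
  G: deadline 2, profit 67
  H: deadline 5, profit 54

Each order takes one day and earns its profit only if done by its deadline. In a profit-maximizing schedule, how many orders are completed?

Take jobs in profit order; each goes to the latest open slot no later than its deadline.
By profit: C(d2,71), G(d2,67), B(d3,61), E(d1,55), H(d5,54), A(d2,34), F(d5,20), D(d2,15)
C→slot 2; G→slot 1; B→slot 3; E skipped; H→slot 5; A skipped; F→slot 4; D skipped.
5 of 8 scheduled.

5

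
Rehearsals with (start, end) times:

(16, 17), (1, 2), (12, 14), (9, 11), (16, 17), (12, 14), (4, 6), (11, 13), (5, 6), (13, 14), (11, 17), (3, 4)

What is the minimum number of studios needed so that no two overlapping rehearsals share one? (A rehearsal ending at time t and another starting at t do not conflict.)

starts: [1, 3, 4, 5, 9, 11, 11, 12, 12, 13, 16, 16]
ends:   [2, 4, 6, 6, 11, 13, 14, 14, 14, 17, 17, 17]
s1→1 e2→0 s3→1 e4→0 s4→1 s5→2 e6→1 e6→0 s9→1 e11→0 s11→1 s11→2 s12→3 s12→4  — peak 4.

4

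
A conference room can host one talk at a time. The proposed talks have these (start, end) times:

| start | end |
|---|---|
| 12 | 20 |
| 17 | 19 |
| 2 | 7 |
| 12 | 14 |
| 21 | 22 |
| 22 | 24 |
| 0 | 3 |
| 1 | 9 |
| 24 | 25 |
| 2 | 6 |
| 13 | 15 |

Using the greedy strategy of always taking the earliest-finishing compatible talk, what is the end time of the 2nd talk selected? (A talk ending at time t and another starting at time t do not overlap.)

By end time: (0,3), (2,6), (2,7), (1,9), (12,14), (13,15), (17,19), (12,20), (21,22), (22,24), (24,25).
Pick (0,3); next start ≥ 3 → (12,14); next start ≥ 14 → (17,19); next start ≥ 19 → (21,22); next start ≥ 22 → (22,24); next start ≥ 24 → (24,25).
Selected: (0,3) (12,14) (17,19) (21,22) (22,24) (24,25)

14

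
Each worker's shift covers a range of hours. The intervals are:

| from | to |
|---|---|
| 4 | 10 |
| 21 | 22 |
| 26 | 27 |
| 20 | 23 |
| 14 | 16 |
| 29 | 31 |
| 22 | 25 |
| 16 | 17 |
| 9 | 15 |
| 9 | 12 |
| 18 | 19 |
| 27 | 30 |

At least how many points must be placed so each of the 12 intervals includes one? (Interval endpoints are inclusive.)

6

By right end: [4,10]  [9,12]  [9,15]  [14,16]  [16,17]  [18,19]  [21,22]  [20,23]  [22,25]  [26,27]  [27,30]  [29,31]
[4,10] uncovered → point at 10; [14,16] uncovered → point at 16; [18,19] uncovered → point at 19; [21,22] uncovered → point at 22; [26,27] uncovered → point at 27; [29,31] uncovered → point at 31.
Points: 10, 16, 19, 22, 27, 31 (6 total).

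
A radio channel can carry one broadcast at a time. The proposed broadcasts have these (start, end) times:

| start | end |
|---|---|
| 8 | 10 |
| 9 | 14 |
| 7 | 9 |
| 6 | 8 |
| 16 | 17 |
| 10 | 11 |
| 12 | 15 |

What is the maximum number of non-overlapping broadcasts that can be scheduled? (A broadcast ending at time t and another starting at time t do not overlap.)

5

By end time: (6,8), (7,9), (8,10), (10,11), (9,14), (12,15), (16,17).
Pick (6,8); next start ≥ 8 → (8,10); next start ≥ 10 → (10,11); next start ≥ 11 → (12,15); next start ≥ 15 → (16,17).
Selected 5 broadcasts.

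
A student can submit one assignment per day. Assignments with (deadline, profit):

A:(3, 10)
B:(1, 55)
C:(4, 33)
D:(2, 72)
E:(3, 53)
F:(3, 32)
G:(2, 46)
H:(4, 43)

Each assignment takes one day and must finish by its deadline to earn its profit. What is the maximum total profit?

Take jobs in profit order; each goes to the latest open slot no later than its deadline.
Profit order: D=72 B=55 E=53 G=46 H=43 C=33 F=32 A=10
Assign: D→slot 2, B→slot 1, E→slot 3, G skipped, H→slot 4, C skipped, F skipped, A skipped.
Slots: [1:B] [2:D] [3:E] [4:H]
Profit = 55 + 72 + 53 + 43 = 223

223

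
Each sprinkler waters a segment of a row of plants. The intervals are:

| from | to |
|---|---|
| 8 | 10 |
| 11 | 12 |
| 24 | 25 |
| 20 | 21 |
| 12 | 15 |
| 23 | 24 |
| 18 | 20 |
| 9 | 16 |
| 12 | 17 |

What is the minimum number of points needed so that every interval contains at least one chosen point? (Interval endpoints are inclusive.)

4

Sorted: [8,10] [11,12] [12,15] [9,16] [12,17] [18,20] [20,21] [23,24] [24,25]
{[8,10]} hit by 10; {[11,12],[12,15],[9,16],[12,17]} hit by 12; {[18,20],[20,21]} hit by 20; {[23,24],[24,25]} hit by 24.
Points: 10, 12, 20, 24 (4 total).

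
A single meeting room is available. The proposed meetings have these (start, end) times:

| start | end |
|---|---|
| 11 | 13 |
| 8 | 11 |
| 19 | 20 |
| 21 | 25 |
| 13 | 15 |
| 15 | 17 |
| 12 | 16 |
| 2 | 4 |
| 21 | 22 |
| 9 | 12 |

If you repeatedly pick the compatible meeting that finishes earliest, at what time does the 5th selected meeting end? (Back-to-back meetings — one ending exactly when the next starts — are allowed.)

Greedy by earliest finish: after sorting by end time, pick each interval compatible with the last pick.
By end time: (2,4), (8,11), (9,12), (11,13), (13,15), (12,16), (15,17), (19,20), (21,22), (21,25).
Pick (2,4); next start ≥ 4 → (8,11); next start ≥ 11 → (11,13); next start ≥ 13 → (13,15); next start ≥ 15 → (15,17); next start ≥ 17 → (19,20); next start ≥ 20 → (21,22).
Selected: (2,4) (8,11) (11,13) (13,15) (15,17) (19,20) (21,22)

17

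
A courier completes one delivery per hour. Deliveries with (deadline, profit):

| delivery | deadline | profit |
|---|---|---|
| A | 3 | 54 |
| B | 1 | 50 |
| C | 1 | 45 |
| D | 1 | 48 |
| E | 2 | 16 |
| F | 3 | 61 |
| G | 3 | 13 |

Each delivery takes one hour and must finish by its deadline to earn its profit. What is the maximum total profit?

Sort by profit descending; place each in the latest free slot ≤ its deadline.
Profit order: F=61 A=54 B=50 D=48 C=45 E=16 G=13
Assign: F→slot 3, A→slot 2, B→slot 1, D skipped, C skipped, E skipped, G skipped.
Slots: [1:B] [2:A] [3:F]
Profit = 50 + 54 + 61 = 165

165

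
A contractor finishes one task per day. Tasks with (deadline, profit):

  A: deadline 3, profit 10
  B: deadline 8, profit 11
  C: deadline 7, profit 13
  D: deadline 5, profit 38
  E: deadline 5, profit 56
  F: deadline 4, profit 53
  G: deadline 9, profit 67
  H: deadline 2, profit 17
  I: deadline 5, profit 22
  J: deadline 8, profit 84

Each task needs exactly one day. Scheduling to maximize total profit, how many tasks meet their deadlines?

9

Profit order: J=84 G=67 E=56 F=53 D=38 I=22 H=17 C=13 B=11 A=10
Assign: J→slot 8, G→slot 9, E→slot 5, F→slot 4, D→slot 3, I→slot 2, H→slot 1, C→slot 7, B→slot 6, A skipped.
Slots: [1:H] [2:I] [3:D] [4:F] [5:E] [6:B] [7:C] [8:J] [9:G]
9 of 10 scheduled.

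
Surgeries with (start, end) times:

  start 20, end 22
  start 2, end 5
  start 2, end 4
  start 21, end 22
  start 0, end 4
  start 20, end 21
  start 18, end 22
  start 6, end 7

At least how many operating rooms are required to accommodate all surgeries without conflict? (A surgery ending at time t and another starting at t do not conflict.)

Events (time:±→running): 0:+→1 2:+→2 2:+→3 … peak 3.

3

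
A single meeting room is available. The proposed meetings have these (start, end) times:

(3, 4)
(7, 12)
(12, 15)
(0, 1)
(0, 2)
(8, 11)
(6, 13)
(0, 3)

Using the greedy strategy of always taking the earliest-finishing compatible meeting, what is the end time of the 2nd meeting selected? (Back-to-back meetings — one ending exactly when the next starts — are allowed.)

4

By end time: (0,1), (0,2), (0,3), (3,4), (8,11), (7,12), (6,13), (12,15).
Pick (0,1); next start ≥ 1 → (3,4); next start ≥ 4 → (8,11); next start ≥ 11 → (12,15).
Selected: (0,1) (3,4) (8,11) (12,15)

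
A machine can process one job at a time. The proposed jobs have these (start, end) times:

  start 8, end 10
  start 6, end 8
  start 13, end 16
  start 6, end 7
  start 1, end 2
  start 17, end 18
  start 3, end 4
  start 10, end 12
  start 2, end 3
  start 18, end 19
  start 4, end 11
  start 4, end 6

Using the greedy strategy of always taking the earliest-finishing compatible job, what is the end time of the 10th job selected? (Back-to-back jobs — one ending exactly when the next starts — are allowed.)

19

Sort by end time and greedily take each interval whose start is ≥ the last chosen end.
Sorted by end: (1,2)  (2,3)  (3,4)  (4,6)  (6,7)  (6,8)  (8,10)  (4,11)  (10,12)  (13,16)  (17,18)  (18,19)
take (1,2); take (2,3); take (3,4); take (4,6); take (6,7); take (8,10); take (10,12); take (13,16); take (17,18); take (18,19).
Selected: (1,2) (2,3) (3,4) (4,6) (6,7) (8,10) (10,12) (13,16) (17,18) (18,19)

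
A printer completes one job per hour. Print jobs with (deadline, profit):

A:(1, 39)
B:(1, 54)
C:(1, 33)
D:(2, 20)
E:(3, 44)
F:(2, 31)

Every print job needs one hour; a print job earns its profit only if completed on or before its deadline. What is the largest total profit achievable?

129

By profit: B(d1,54), E(d3,44), A(d1,39), C(d1,33), F(d2,31), D(d2,20)
B→slot 1; E→slot 3; A skipped; C skipped; F→slot 2; D skipped.
Profit = 54 + 31 + 44 = 129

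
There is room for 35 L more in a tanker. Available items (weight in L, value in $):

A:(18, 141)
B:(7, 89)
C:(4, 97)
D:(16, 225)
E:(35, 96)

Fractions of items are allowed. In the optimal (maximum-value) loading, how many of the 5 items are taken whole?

Sort by value per unit weight and fill in that order.
Ratios (sorted): C 24.25, D 14.06, B 12.71, A 7.83, E 2.74
take C (4 @ 97); take D (16 @ 225); take B (7 @ 89); take 8/18 of A → 62.67. Capacity used 35/35.
3 item(s) taken whole; one partial (take 8/18 of A).

3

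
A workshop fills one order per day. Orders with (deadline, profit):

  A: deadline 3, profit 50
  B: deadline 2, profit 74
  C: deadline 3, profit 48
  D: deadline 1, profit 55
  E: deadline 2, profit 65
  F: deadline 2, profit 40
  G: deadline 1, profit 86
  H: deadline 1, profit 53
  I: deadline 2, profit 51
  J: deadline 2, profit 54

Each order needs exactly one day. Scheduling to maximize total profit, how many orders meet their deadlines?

3

By profit: G(d1,86), B(d2,74), E(d2,65), D(d1,55), J(d2,54), H(d1,53), I(d2,51), A(d3,50), C(d3,48), F(d2,40)
G→slot 1; B→slot 2; E skipped; D skipped; J skipped; H skipped; I skipped; A→slot 3; C skipped; F skipped.
3 of 10 scheduled.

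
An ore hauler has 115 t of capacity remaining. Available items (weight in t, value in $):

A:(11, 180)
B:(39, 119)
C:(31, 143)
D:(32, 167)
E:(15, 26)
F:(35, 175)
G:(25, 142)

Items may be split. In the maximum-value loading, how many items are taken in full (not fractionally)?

4

Sort by value per unit weight and fill in that order.
Order: A (180/11=16.36) > G (142/25=5.68) > D (167/32=5.22) > F (175/35=5.00) > C (143/31=4.61) > B (119/39=3.05) > E (26/15=1.73)
Fill: take A (11 @ 180) → take G (25 @ 142) → take D (32 @ 167) → take F (35 @ 175) → take 12/31 of C → 55.35; 115/115 used.
4 item(s) taken whole; one partial (take 12/31 of C).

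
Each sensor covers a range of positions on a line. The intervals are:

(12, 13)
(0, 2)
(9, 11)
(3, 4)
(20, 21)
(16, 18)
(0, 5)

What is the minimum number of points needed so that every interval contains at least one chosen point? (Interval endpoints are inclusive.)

6

Sorted: [0,2] [3,4] [0,5] [9,11] [12,13] [16,18] [20,21]
{[0,2]} hit by 2; {[3,4],[0,5]} hit by 4; {[9,11]} hit by 11; {[12,13]} hit by 13; {[16,18]} hit by 18; {[20,21]} hit by 21.
Points: 2, 4, 11, 13, 18, 21 (6 total).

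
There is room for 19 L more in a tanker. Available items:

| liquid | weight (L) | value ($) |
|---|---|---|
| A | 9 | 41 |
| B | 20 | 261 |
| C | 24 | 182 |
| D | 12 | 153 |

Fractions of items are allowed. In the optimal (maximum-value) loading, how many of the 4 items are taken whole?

Greedy by value/weight ratio, highest first.
Order: B (261/20=13.05) > D (153/12=12.75) > C (182/24=7.58) > A (41/9=4.56)
Fill: take 19/20 of B → 247.95; 19/19 used.
0 item(s) taken whole; one partial (take 19/20 of B).

0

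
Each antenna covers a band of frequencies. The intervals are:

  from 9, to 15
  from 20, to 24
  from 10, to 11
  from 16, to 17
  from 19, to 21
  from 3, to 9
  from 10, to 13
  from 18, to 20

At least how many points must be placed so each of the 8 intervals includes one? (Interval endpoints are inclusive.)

4

Sort by right endpoint; whenever an interval is uncovered, place a point at its right end.
Sorted: [3,9] [10,11] [10,13] [9,15] [16,17] [18,20] [19,21] [20,24]
{[3,9]} hit by 9; {[10,11],[10,13],[9,15]} hit by 11; {[16,17]} hit by 17; {[18,20],[19,21],[20,24]} hit by 20.
Points: 9, 11, 17, 20 (4 total).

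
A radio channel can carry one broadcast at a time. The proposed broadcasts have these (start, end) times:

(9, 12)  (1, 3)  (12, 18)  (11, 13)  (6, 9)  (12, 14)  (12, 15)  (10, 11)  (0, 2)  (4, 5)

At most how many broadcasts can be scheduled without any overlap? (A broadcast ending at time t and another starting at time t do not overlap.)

Sort by end time and greedily take each interval whose start is ≥ the last chosen end.
Sorted by end: (0,2)  (1,3)  (4,5)  (6,9)  (10,11)  (9,12)  (11,13)  (12,14)  (12,15)  (12,18)
take (0,2); take (4,5); take (6,9); take (10,11); take (11,13).
Selected 5 broadcasts.

5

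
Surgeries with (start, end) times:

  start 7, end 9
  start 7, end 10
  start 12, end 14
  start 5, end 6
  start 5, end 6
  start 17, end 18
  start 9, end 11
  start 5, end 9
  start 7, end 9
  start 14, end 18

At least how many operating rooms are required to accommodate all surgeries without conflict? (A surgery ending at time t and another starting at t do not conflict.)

4

Events (time:±→running): 5:+→1 5:+→2 5:+→3 6:-→2 6:-→1 7:+→2 7:+→3 7:+→4 … peak 4.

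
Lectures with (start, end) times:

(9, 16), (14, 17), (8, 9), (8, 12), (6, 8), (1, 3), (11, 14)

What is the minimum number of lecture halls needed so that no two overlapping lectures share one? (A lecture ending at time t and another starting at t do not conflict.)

The answer is the maximum number of intervals overlapping at any instant.
Events (time:±→running): 1:+→1 3:-→0 6:+→1 8:-→0 8:+→1 8:+→2 9:-→1 9:+→2 11:+→3 … peak 3.

3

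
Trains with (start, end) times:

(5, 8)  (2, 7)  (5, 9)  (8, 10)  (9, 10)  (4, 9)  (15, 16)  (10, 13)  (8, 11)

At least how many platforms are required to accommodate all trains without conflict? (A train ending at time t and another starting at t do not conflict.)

4

Events (time:±→running): 2:+→1 4:+→2 5:+→3 5:+→4 … peak 4.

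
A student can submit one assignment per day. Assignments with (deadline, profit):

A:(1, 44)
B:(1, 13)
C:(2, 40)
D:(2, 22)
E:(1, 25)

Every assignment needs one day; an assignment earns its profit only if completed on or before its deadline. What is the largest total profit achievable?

Sort by profit descending; place each in the latest free slot ≤ its deadline.
Profit order: A=44 C=40 E=25 D=22 B=13
Assign: A→slot 1, C→slot 2, E skipped, D skipped, B skipped.
Slots: [1:A] [2:C]
Profit = 44 + 40 = 84

84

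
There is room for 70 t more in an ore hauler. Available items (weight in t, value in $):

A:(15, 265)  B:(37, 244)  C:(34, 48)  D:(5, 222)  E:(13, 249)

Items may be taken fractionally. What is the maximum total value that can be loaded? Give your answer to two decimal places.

980.00

Ratios (sorted): D 44.40, E 19.15, A 17.67, B 6.59, C 1.41
take D (5 @ 222); take E (13 @ 249); take A (15 @ 265); take B (37 @ 244). Capacity used 70/70.
Total value = 980.00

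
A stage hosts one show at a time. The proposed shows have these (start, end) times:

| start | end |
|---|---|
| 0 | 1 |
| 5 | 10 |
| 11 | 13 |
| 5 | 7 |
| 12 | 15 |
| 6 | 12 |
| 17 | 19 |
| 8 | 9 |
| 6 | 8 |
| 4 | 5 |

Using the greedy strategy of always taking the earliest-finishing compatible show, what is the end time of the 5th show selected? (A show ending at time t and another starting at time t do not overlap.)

13

Sort by end time and greedily take each interval whose start is ≥ the last chosen end.
By end time: (0,1), (4,5), (5,7), (6,8), (8,9), (5,10), (6,12), (11,13), (12,15), (17,19).
Pick (0,1); next start ≥ 1 → (4,5); next start ≥ 5 → (5,7); next start ≥ 7 → (8,9); next start ≥ 9 → (11,13); next start ≥ 13 → (17,19).
Selected: (0,1) (4,5) (5,7) (8,9) (11,13) (17,19)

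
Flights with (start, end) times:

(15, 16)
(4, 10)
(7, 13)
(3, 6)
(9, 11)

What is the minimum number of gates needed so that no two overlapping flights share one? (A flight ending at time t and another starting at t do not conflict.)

3

Count concurrent intervals with a sweep; the peak is the room count.
starts: [3, 4, 7, 9, 15]
ends:   [6, 10, 11, 13, 16]
s3→1 s4→2 e6→1 s7→2 s9→3  — peak 3.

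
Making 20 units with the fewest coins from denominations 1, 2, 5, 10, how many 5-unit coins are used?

0

20 − 2×10→0
Count of 5: 0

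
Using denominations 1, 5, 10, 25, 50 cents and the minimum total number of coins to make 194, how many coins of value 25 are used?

Greedy: take as many of the largest coin as possible, then repeat with the remainder.
194 − 3×50→44 − 1×25→19 − 1×10→9 − 1×5→4 − 4×1→0
Count of 25: 1

1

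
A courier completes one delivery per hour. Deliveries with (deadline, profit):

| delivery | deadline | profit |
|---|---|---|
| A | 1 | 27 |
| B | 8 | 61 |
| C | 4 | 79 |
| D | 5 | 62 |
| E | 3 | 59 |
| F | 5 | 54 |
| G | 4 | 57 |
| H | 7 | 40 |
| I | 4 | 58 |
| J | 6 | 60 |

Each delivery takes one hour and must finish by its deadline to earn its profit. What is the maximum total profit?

Take jobs in profit order; each goes to the latest open slot no later than its deadline.
Profit order: C=79 D=62 B=61 J=60 E=59 I=58 G=57 F=54 H=40 A=27
Assign: C→slot 4, D→slot 5, B→slot 8, J→slot 6, E→slot 3, I→slot 2, G→slot 1, F skipped, H→slot 7, A skipped.
Slots: [1:G] [2:I] [3:E] [4:C] [5:D] [6:J] [7:H] [8:B]
Profit = 57 + 58 + 59 + 79 + 62 + 60 + 40 + 61 = 476

476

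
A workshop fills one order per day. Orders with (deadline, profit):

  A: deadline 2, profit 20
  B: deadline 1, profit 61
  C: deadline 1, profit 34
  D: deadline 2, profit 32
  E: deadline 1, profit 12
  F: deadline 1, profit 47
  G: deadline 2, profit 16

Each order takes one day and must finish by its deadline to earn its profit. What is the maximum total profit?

93

Take jobs in profit order; each goes to the latest open slot no later than its deadline.
Profit order: B=61 F=47 C=34 D=32 A=20 G=16 E=12
Assign: B→slot 1, F skipped, C skipped, D→slot 2, A skipped, G skipped, E skipped.
Slots: [1:B] [2:D]
Profit = 61 + 32 = 93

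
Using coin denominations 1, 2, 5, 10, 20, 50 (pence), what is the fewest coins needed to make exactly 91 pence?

Use the largest denomination that fits, subtract, and repeat.
91 = 1×50 + 2×20 + 1×1
Total coins = 1 + 2 + 1 = 4

4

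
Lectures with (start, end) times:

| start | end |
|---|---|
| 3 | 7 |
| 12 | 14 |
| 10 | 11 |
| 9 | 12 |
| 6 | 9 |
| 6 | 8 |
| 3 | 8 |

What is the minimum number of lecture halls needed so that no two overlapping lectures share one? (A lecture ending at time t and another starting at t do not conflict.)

Events (time:±→running): 3:+→1 3:+→2 6:+→3 6:+→4 … peak 4.

4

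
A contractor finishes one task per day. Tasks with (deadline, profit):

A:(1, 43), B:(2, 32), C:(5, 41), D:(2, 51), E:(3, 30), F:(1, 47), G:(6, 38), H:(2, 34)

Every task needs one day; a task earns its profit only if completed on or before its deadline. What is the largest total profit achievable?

Sort by profit descending; place each in the latest free slot ≤ its deadline.
Profit order: D=51 F=47 A=43 C=41 G=38 H=34 B=32 E=30
Assign: D→slot 2, F→slot 1, A skipped, C→slot 5, G→slot 6, H skipped, B skipped, E→slot 3.
Slots: [1:F] [2:D] [3:E] [5:C] [6:G]
Profit = 47 + 51 + 30 + 41 + 38 = 207

207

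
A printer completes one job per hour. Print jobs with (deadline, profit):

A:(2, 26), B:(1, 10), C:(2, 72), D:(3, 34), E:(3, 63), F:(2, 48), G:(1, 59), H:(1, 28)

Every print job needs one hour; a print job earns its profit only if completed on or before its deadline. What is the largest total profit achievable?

Sort by profit descending; place each in the latest free slot ≤ its deadline.
Profit order: C=72 E=63 G=59 F=48 D=34 H=28 A=26 B=10
Assign: C→slot 2, E→slot 3, G→slot 1, F skipped, D skipped, H skipped, A skipped, B skipped.
Slots: [1:G] [2:C] [3:E]
Profit = 59 + 72 + 63 = 194

194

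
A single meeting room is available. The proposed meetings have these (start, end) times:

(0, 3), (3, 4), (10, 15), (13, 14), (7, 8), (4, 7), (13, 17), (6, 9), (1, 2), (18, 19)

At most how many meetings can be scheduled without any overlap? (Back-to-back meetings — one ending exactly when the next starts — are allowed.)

6

Greedy by earliest finish: after sorting by end time, pick each interval compatible with the last pick.
Sorted by end: (1,2)  (0,3)  (3,4)  (4,7)  (7,8)  (6,9)  (13,14)  (10,15)  (13,17)  (18,19)
take (1,2); skip (0,3); take (3,4); take (4,7); take (7,8); skip (6,9); take (13,14); skip (10,15); skip (13,17); take (18,19).
Selected 6 meetings.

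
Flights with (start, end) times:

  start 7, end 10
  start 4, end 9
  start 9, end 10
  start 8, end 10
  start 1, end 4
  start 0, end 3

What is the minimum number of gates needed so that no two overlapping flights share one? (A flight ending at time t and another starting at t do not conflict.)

3

Count concurrent intervals with a sweep; the peak is the room count.
starts: [0, 1, 4, 7, 8, 9]
ends:   [3, 4, 9, 10, 10, 10]
s0→1 s1→2 e3→1 e4→0 s4→1 s7→2 s8→3  — peak 3.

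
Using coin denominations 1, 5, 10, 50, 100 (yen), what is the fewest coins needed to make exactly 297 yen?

10

Greedy: take as many of the largest coin as possible, then repeat with the remainder.
297 = 2×100 + 1×50 + 4×10 + 1×5 + 2×1
Total coins = 2 + 1 + 4 + 1 + 2 = 10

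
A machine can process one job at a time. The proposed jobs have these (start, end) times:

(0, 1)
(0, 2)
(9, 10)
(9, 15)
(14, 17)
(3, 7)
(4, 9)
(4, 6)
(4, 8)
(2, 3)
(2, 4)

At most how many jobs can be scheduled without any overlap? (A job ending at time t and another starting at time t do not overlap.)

5

Sorted by end: (0,1)  (0,2)  (2,3)  (2,4)  (4,6)  (3,7)  (4,8)  (4,9)  (9,10)  (9,15)  (14,17)
take (0,1); skip (0,2); take (2,3); skip (2,4); take (4,6); skip (4,9); take (9,10); take (14,17).
Selected 5 jobs.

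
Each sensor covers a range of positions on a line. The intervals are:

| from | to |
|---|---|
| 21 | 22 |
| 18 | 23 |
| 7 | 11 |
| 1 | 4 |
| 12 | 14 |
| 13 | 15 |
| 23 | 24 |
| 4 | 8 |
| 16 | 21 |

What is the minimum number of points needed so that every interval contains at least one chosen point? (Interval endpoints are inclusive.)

By right end: [1,4]  [4,8]  [7,11]  [12,14]  [13,15]  [16,21]  [21,22]  [18,23]  [23,24]
[1,4] uncovered → point at 4; [7,11] uncovered → point at 11; [12,14] uncovered → point at 14; [16,21] uncovered → point at 21; [23,24] uncovered → point at 24.
Points: 4, 11, 14, 21, 24 (5 total).

5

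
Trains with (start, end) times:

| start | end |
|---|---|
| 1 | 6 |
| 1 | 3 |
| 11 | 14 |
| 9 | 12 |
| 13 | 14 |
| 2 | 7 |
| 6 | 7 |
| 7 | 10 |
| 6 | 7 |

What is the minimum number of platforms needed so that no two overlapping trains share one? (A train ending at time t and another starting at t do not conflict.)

3

starts: [1, 1, 2, 6, 6, 7, 9, 11, 13]
ends:   [3, 6, 7, 7, 7, 10, 12, 14, 14]
s1→1 s1→2 s2→3  — peak 3.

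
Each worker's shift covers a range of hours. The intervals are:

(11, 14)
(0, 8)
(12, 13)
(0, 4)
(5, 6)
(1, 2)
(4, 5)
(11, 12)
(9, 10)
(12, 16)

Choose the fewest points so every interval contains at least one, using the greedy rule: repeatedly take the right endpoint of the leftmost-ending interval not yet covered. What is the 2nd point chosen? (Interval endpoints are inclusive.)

Process intervals by earliest right end; each time one isn't hit yet, stab at its right endpoint.
By right end: [1,2]  [0,4]  [4,5]  [5,6]  [0,8]  [9,10]  [11,12]  [12,13]  [11,14]  [12,16]
[1,2] uncovered → point at 2; [4,5] uncovered → point at 5; [9,10] uncovered → point at 10; [11,12] uncovered → point at 12.
Points: 2, 5, 10, 12 (4 total).

5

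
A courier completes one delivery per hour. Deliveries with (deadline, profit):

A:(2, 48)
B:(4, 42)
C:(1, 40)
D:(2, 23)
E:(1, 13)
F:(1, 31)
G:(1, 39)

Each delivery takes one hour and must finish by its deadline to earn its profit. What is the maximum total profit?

130

Take jobs in profit order; each goes to the latest open slot no later than its deadline.
Profit order: A=48 B=42 C=40 G=39 F=31 D=23 E=13
Assign: A→slot 2, B→slot 4, C→slot 1, G skipped, F skipped, D skipped, E skipped.
Slots: [1:C] [2:A] [4:B]
Profit = 40 + 48 + 42 = 130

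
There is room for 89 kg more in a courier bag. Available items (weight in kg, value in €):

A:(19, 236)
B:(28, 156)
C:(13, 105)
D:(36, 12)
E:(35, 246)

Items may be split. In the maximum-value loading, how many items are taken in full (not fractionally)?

3

Ratios (sorted): A 12.42, C 8.08, E 7.03, B 5.57, D 0.33
take A (19 @ 236); take C (13 @ 105); take E (35 @ 246); take 22/28 of B → 122.57. Capacity used 89/89.
3 item(s) taken whole; one partial (take 22/28 of B).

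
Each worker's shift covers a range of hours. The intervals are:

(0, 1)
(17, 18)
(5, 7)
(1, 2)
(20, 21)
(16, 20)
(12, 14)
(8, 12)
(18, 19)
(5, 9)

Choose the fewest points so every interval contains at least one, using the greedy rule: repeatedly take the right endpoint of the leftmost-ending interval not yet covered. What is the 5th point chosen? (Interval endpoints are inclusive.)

Sort by right endpoint; whenever an interval is uncovered, place a point at its right end.
Sorted: [0,1] [1,2] [5,7] [5,9] [8,12] [12,14] [17,18] [18,19] [16,20] [20,21]
{[0,1],[1,2]} hit by 1; {[5,7],[5,9]} hit by 7; {[8,12],[12,14]} hit by 12; {[17,18],[18,19],[16,20]} hit by 18; {[20,21]} hit by 21.
Points: 1, 7, 12, 18, 21 (5 total).

21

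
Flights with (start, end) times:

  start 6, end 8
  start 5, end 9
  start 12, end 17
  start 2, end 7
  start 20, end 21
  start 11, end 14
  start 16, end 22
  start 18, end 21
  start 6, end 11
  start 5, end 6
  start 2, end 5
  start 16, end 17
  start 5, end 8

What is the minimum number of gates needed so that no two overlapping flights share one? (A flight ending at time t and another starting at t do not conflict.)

Events (time:±→running): 2:+→1 2:+→2 5:-→1 5:+→2 5:+→3 5:+→4 6:-→3 6:+→4 6:+→5 … peak 5.

5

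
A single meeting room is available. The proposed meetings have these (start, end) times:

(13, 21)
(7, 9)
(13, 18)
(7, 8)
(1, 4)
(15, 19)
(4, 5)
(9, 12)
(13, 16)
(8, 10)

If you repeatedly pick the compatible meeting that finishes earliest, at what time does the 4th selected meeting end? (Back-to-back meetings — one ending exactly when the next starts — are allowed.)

10

Sorted by end: (1,4)  (4,5)  (7,8)  (7,9)  (8,10)  (9,12)  (13,16)  (13,18)  (15,19)  (13,21)
take (1,4); take (4,5); take (7,8); skip (7,9); take (8,10); skip (9,12); take (13,16).
Selected: (1,4) (4,5) (7,8) (8,10) (13,16)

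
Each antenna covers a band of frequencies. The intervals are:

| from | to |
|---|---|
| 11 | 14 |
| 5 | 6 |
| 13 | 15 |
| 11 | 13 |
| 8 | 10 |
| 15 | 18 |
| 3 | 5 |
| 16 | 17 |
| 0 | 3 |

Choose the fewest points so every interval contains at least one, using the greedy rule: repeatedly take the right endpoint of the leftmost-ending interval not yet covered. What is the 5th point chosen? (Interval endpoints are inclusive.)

Sort by right endpoint; whenever an interval is uncovered, place a point at its right end.
Sorted: [0,3] [3,5] [5,6] [8,10] [11,13] [11,14] [13,15] [16,17] [15,18]
{[0,3],[3,5]} hit by 3; {[5,6]} hit by 6; {[8,10]} hit by 10; {[11,13],[11,14],[13,15]} hit by 13; {[16,17],[15,18]} hit by 17.
Points: 3, 6, 10, 13, 17 (5 total).

17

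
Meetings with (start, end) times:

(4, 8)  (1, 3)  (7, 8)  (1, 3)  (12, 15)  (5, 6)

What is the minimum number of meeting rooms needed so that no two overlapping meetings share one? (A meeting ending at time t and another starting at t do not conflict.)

starts: [1, 1, 4, 5, 7, 12]
ends:   [3, 3, 6, 8, 8, 15]
s1→1 s1→2  — peak 2.

2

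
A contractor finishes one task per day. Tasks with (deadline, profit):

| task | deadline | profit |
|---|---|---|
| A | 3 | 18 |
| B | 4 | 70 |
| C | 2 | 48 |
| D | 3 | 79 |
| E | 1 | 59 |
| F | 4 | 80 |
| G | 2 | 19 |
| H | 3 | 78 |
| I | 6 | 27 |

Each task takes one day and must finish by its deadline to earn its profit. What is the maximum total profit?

Take jobs in profit order; each goes to the latest open slot no later than its deadline.
Profit order: F=80 D=79 H=78 B=70 E=59 C=48 I=27 G=19 A=18
Assign: F→slot 4, D→slot 3, H→slot 2, B→slot 1, E skipped, C skipped, I→slot 6, G skipped, A skipped.
Slots: [1:B] [2:H] [3:D] [4:F] [6:I]
Profit = 70 + 78 + 79 + 80 + 27 = 334

334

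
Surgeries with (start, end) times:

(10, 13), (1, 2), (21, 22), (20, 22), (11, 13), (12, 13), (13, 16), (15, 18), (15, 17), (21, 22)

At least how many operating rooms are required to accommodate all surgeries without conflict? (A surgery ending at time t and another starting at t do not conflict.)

3

The answer is the maximum number of intervals overlapping at any instant.
Events (time:±→running): 1:+→1 2:-→0 10:+→1 11:+→2 12:+→3 … peak 3.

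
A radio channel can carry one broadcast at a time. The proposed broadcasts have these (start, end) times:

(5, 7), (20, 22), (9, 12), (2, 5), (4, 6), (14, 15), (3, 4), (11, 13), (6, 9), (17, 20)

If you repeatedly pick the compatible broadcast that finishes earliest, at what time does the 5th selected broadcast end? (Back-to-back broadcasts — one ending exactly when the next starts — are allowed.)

15

Sort by end time and greedily take each interval whose start is ≥ the last chosen end.
By end time: (3,4), (2,5), (4,6), (5,7), (6,9), (9,12), (11,13), (14,15), (17,20), (20,22).
Pick (3,4); next start ≥ 4 → (4,6); next start ≥ 6 → (6,9); next start ≥ 9 → (9,12); next start ≥ 12 → (14,15); next start ≥ 15 → (17,20); next start ≥ 20 → (20,22).
Selected: (3,4) (4,6) (6,9) (9,12) (14,15) (17,20) (20,22)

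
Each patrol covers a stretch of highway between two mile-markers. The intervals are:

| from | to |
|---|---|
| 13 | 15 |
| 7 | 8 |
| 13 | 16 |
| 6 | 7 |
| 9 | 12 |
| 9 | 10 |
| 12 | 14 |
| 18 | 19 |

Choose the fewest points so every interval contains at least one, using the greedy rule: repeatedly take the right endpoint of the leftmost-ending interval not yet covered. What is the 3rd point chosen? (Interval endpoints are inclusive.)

Process intervals by earliest right end; each time one isn't hit yet, stab at its right endpoint.
Sorted: [6,7] [7,8] [9,10] [9,12] [12,14] [13,15] [13,16] [18,19]
{[6,7],[7,8]} hit by 7; {[9,10],[9,12]} hit by 10; {[12,14],[13,15],[13,16]} hit by 14; {[18,19]} hit by 19.
Points: 7, 10, 14, 19 (4 total).

14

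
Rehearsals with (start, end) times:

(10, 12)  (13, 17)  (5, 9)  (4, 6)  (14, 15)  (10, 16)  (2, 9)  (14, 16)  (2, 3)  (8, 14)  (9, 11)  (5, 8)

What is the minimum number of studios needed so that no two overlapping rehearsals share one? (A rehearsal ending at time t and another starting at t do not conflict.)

4

Events (time:±→running): 2:+→1 2:+→2 3:-→1 4:+→2 5:+→3 5:+→4 … peak 4.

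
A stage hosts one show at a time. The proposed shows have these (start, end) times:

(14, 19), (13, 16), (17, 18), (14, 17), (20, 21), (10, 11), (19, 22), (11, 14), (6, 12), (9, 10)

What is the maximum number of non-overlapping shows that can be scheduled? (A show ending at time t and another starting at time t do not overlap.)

6

Greedy by earliest finish: after sorting by end time, pick each interval compatible with the last pick.
Sorted by end: (9,10)  (10,11)  (6,12)  (11,14)  (13,16)  (14,17)  (17,18)  (14,19)  (20,21)  (19,22)
take (9,10); take (10,11); take (11,14); skip (13,16); take (14,17); take (17,18); take (20,21).
Selected 6 shows.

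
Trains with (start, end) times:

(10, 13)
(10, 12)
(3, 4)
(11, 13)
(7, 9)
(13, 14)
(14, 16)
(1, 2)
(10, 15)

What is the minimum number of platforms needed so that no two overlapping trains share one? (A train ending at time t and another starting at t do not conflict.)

The answer is the maximum number of intervals overlapping at any instant.
Events (time:±→running): 1:+→1 2:-→0 3:+→1 4:-→0 7:+→1 9:-→0 10:+→1 10:+→2 10:+→3 11:+→4 … peak 4.

4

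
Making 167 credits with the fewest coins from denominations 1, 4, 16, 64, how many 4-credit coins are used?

167 = 2×64 + 2×16 + 1×4 + 3×1
Count of 4: 1

1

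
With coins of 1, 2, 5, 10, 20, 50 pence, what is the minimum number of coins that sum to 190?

Greedy: take as many of the largest coin as possible, then repeat with the remainder.
190 − 3×50→40 − 2×20→0
Total coins = 3 + 2 = 5

5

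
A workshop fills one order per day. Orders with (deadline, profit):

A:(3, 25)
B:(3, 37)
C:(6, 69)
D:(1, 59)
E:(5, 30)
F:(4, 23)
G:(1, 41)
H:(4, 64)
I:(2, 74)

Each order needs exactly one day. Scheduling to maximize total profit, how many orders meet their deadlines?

6

Sort by profit descending; place each in the latest free slot ≤ its deadline.
By profit: I(d2,74), C(d6,69), H(d4,64), D(d1,59), G(d1,41), B(d3,37), E(d5,30), A(d3,25), F(d4,23)
I→slot 2; C→slot 6; H→slot 4; D→slot 1; G skipped; B→slot 3; E→slot 5; A skipped; F skipped.
6 of 9 scheduled.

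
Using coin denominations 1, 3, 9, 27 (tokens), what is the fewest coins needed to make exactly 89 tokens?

Greedy: take as many of the largest coin as possible, then repeat with the remainder.
89 − 3×27→8 − 2×3→2 − 2×1→0
Total coins = 3 + 2 + 2 = 7

7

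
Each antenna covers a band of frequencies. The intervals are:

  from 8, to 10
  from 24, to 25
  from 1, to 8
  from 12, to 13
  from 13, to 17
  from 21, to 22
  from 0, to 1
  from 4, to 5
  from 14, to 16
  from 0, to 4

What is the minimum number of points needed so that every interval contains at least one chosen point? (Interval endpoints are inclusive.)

Sort by right endpoint; whenever an interval is uncovered, place a point at its right end.
Sorted: [0,1] [0,4] [4,5] [1,8] [8,10] [12,13] [14,16] [13,17] [21,22] [24,25]
{[0,1],[0,4]} hit by 1; {[4,5],[1,8]} hit by 5; {[8,10]} hit by 10; {[12,13]} hit by 13; {[14,16],[13,17]} hit by 16; {[21,22]} hit by 22; {[24,25]} hit by 25.
Points: 1, 5, 10, 13, 16, 22, 25 (7 total).

7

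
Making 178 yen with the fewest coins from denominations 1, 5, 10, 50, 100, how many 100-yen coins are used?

Use the largest denomination that fits, subtract, and repeat.
178 − 1×100→78 − 1×50→28 − 2×10→8 − 1×5→3 − 3×1→0
Count of 100: 1

1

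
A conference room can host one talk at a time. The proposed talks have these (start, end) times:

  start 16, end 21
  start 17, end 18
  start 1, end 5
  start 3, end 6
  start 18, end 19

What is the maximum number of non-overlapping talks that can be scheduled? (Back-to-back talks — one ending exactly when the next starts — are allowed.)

By end time: (1,5), (3,6), (17,18), (18,19), (16,21).
Pick (1,5); next start ≥ 5 → (17,18); next start ≥ 18 → (18,19).
Selected 3 talks.

3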